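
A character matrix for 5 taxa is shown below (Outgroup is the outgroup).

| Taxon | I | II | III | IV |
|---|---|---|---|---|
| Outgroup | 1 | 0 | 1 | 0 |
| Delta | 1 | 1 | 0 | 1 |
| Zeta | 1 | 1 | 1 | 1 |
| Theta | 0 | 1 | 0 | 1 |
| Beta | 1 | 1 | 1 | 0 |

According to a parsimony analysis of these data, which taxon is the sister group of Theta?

Character polarity is set by the outgroup: the derived state is whichever differs from the outgroup's state, so for I, III the derived state is '0', and for the remaining characters it is '1'.
I (derived state '0') is unique to Theta (autapomorphy; uninformative for grouping).
II (derived state '1') is shared by all ingroup taxa — unites the whole ingroup.
Only Delta and Theta show the derived state '0' for III, supporting them as a clade.
IV: derived state '1' in Delta, Theta, and Zeta only — synapomorphy for {Delta, Theta, Zeta}.
Most parsimonious ingroup topology: (((Delta,Theta),Zeta),Beta).
Theta and Delta form a cherry on this tree, so they are sister taxa.

Delta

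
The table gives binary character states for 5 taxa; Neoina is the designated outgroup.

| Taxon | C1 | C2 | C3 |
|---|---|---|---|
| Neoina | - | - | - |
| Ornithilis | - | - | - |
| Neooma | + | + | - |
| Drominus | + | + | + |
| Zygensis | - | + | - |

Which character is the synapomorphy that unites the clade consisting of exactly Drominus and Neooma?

The outgroup has state '-' for every character, so '+' is the derived state throughout.
Only Drominus and Neooma show the derived state '+' for C1, supporting them as a clade.
C2 (derived state '+') is shared by Drominus, Neooma, and Zygensis — a synapomorphy uniting that clade.
C3 (derived state '+') is unique to Drominus (autapomorphy; uninformative for grouping).
Most parsimonious ingroup topology: (Ornithilis,((Neooma,Drominus),Zygensis)).
The clade {Drominus, Neooma} is supported by C1: its derived state '+' occurs in exactly those taxa and in no other taxon (including the outgroup).

C1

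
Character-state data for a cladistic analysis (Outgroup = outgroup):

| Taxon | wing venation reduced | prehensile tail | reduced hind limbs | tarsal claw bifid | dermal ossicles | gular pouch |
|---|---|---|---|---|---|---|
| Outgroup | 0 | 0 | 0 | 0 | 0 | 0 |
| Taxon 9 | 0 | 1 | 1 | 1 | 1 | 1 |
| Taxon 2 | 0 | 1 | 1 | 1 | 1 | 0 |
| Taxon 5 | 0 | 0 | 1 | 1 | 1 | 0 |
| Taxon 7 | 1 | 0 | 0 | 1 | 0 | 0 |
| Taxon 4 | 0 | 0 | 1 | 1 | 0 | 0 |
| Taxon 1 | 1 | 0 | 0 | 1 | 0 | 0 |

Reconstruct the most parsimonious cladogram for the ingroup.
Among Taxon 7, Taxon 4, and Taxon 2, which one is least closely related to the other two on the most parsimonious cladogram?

Taxon 7

The outgroup has state '0' for every character, so '1' is the derived state throughout.
wing venation reduced (derived state '1') is shared by Taxon 1 and Taxon 7 — a synapomorphy uniting that clade.
prehensile tail (derived state '1') is shared by Taxon 2 and Taxon 9 — a synapomorphy uniting that clade.
reduced hind limbs (derived state '1') is shared by Taxon 2, Taxon 4, Taxon 5, and Taxon 9 — a synapomorphy uniting that clade.
All ingroup taxa share the derived state '1' for tarsal claw bifid; it defines the ingroup but does not resolve relationships within it.
dermal ossicles (derived state '1') is shared by Taxon 2, Taxon 5, and Taxon 9 — a synapomorphy uniting that clade.
gular pouch: derived state '1' in Taxon 9 only — an autapomorphy, so it tells us nothing about relationships among taxa.
Most parsimonious ingroup topology: ((((Taxon 9,Taxon 2),Taxon 5),Taxon 4),(Taxon 7,Taxon 1)).
Taxon 2 and Taxon 4 share a more recent common ancestor with each other than either does with Taxon 7, so Taxon 7 is the least closely related of the three.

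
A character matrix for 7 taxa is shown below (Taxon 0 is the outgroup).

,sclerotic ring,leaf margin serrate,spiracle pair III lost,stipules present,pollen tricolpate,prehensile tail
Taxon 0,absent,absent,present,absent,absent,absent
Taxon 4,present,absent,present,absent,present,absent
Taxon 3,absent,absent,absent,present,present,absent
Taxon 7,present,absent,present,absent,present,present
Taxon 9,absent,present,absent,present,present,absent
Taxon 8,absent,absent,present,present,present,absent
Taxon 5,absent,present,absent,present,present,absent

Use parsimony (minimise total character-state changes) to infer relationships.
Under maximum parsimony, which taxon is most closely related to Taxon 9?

Taxon 5

Character polarity is set by the outgroup: the derived state is whichever differs from the outgroup's state, so for spiracle pair III lost the derived state is 'absent', and for the remaining characters it is 'present'.
Only Taxon 4 and Taxon 7 show the derived state 'present' for sclerotic ring, supporting them as a clade.
leaf margin serrate (derived state 'present') is shared by Taxon 5 and Taxon 9 — a synapomorphy uniting that clade.
spiracle pair III lost (derived state 'absent') is shared by Taxon 3, Taxon 5, and Taxon 9 — a synapomorphy uniting that clade.
stipules present (derived state 'present') is shared by Taxon 3, Taxon 5, Taxon 8, and Taxon 9 — a synapomorphy uniting that clade.
pollen tricolpate (derived state 'present') is shared by all ingroup taxa — unites the whole ingroup.
prehensile tail: derived state 'present' in Taxon 7 only — an autapomorphy, so it tells us nothing about relationships among taxa.
Most parsimonious ingroup topology: ((Taxon 7,Taxon 4),(((Taxon 9,Taxon 5),Taxon 3),Taxon 8)).
Taxon 9 and Taxon 5 form a cherry on this tree, so they are sister taxa.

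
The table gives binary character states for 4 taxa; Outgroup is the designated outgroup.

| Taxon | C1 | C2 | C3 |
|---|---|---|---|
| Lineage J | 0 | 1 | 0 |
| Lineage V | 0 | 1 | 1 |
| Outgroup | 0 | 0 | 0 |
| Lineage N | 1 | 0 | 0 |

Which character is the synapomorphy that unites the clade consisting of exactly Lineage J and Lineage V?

C2

The outgroup has state '0' for every character, so '1' is the derived state throughout.
C1: derived state '1' in Lineage N only — an autapomorphy, so it tells us nothing about relationships among taxa.
C2 (derived state '1') is shared by Lineage J and Lineage V — a synapomorphy uniting that clade.
C3 (derived state '1') is unique to Lineage V (autapomorphy; uninformative for grouping).
Most parsimonious ingroup topology: ((Lineage J,Lineage V),Lineage N).
The clade {Lineage J, Lineage V} is supported by C2: its derived state '1' occurs in exactly those taxa and in no other taxon (including the outgroup).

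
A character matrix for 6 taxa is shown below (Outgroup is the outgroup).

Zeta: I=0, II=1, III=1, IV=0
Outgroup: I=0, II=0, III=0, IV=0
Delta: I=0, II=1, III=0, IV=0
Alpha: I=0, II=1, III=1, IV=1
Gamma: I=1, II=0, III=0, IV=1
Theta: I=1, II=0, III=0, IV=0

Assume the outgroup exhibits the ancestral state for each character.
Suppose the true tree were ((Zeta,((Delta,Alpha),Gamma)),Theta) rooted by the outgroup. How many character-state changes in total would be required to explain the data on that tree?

Map each character onto ((Zeta,((Delta,Alpha),Gamma)),Theta) (rooted by Outgroup) and count the minimum state changes it requires (Fitch parsimony):
I: 2; II: 2; III: 2; IV: 2.
Total tree length = 8.

8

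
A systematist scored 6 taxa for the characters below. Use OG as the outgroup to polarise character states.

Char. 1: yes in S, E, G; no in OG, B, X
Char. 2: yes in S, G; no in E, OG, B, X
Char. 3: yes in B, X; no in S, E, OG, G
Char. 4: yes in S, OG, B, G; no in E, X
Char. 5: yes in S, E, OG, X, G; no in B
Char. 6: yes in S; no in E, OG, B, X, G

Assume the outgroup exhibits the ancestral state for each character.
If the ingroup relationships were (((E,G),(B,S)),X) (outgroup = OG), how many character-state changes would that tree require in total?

Map each character onto (((E,G),(B,S)),X) (rooted by OG) and count the minimum state changes it requires (Fitch parsimony):
Char. 1: 2; Char. 2: 2; Char. 3: 2; Char. 4: 2; Char. 5: 1; Char. 6: 1.
Total tree length = 10.

10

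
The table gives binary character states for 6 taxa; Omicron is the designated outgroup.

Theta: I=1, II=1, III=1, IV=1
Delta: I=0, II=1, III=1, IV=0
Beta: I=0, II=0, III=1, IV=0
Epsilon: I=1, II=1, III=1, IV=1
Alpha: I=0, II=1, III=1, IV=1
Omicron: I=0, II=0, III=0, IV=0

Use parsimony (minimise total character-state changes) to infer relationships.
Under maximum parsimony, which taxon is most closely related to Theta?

Epsilon

The outgroup has state '0' for every character, so '1' is the derived state throughout.
I: derived state '1' in Epsilon and Theta only — synapomorphy for {Epsilon, Theta}.
II (derived state '1') is shared by Alpha, Delta, Epsilon, and Theta — a synapomorphy uniting that clade.
III (derived state '1') is shared by all ingroup taxa — unites the whole ingroup.
Only Alpha, Epsilon, and Theta show the derived state '1' for IV, supporting them as a clade.
Most parsimonious ingroup topology: (((Alpha,(Theta,Epsilon)),Delta),Beta).
Theta and Epsilon form a cherry on this tree, so they are sister taxa.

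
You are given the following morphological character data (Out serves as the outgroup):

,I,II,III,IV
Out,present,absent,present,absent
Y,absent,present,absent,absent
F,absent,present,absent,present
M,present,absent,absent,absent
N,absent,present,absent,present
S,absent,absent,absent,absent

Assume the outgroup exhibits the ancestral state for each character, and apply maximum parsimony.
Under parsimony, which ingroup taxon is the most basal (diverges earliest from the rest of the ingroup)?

M

Character polarity is set by the outgroup: the derived state is whichever differs from the outgroup's state, so for I, III the derived state is 'absent', and for the remaining characters it is 'present'.
I: derived state 'absent' in F, N, S, and Y only — synapomorphy for {F, N, S, Y}.
II: derived state 'present' in F, N, and Y only — synapomorphy for {F, N, Y}.
All ingroup taxa share the derived state 'absent' for III; it defines the ingroup but does not resolve relationships within it.
IV (derived state 'present') is shared by F and N — a synapomorphy uniting that clade.
Most parsimonious ingroup topology: (((Y,(F,N)),S),M).
M is sister to the clade containing all other ingroup taxa, so it is the earliest-diverging (most basal) ingroup lineage.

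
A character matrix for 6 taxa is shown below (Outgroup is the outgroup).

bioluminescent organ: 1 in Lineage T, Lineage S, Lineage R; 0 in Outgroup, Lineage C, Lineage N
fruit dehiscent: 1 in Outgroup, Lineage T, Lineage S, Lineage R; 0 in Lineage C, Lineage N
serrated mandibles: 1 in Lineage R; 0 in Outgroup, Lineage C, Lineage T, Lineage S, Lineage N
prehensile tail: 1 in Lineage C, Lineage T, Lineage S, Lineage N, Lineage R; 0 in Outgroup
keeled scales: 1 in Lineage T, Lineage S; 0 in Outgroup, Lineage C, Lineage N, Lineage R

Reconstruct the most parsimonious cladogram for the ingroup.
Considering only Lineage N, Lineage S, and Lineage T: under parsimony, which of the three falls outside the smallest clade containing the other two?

Lineage N

Character polarity is set by the outgroup: the derived state is whichever differs from the outgroup's state, so for fruit dehiscent the derived state is '0', and for the remaining characters it is '1'.
bioluminescent organ (derived state '1') is shared by Lineage R, Lineage S, and Lineage T — a synapomorphy uniting that clade.
Only Lineage C and Lineage N show the derived state '0' for fruit dehiscent, supporting them as a clade.
serrated mandibles: derived state '1' in Lineage R only — an autapomorphy, so it tells us nothing about relationships among taxa.
All ingroup taxa share the derived state '1' for prehensile tail; it defines the ingroup but does not resolve relationships within it.
keeled scales (derived state '1') is shared by Lineage S and Lineage T — a synapomorphy uniting that clade.
Most parsimonious ingroup topology: ((Lineage C,Lineage N),((Lineage T,Lineage S),Lineage R)).
Lineage T and Lineage S share a more recent common ancestor with each other than either does with Lineage N, so Lineage N is the least closely related of the three.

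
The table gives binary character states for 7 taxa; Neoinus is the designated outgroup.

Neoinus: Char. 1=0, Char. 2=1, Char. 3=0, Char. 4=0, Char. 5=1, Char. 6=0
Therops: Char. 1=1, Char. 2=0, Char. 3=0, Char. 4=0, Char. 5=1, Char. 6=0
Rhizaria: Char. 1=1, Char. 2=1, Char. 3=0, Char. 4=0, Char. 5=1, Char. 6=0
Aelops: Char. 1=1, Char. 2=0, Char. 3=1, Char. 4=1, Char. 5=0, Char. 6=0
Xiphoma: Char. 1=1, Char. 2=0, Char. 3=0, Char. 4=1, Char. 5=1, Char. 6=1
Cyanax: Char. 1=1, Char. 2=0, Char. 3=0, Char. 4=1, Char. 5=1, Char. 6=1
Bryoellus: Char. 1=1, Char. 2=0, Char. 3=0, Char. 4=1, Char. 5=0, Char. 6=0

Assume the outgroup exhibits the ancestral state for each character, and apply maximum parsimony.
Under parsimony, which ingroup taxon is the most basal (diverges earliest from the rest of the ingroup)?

Character polarity is set by the outgroup: the derived state is whichever differs from the outgroup's state, so for Char. 2, Char. 5 the derived state is '0', and for the remaining characters it is '1'.
Char. 1 (derived state '1') is shared by all ingroup taxa — unites the whole ingroup.
Char. 2: derived state '0' in Aelops, Bryoellus, Cyanax, Therops, and Xiphoma only — synapomorphy for {Aelops, Bryoellus, Cyanax, Therops, Xiphoma}.
Char. 3 (derived state '1') is unique to Aelops (autapomorphy; uninformative for grouping).
Char. 4: derived state '1' in Aelops, Bryoellus, Cyanax, and Xiphoma only — synapomorphy for {Aelops, Bryoellus, Cyanax, Xiphoma}.
Char. 5: derived state '0' in Aelops and Bryoellus only — synapomorphy for {Aelops, Bryoellus}.
Char. 6 (derived state '1') is shared by Cyanax and Xiphoma — a synapomorphy uniting that clade.
Most parsimonious ingroup topology: ((Therops,((Aelops,Bryoellus),(Xiphoma,Cyanax))),Rhizaria).
Rhizaria is sister to the clade containing all other ingroup taxa, so it is the earliest-diverging (most basal) ingroup lineage.

Rhizaria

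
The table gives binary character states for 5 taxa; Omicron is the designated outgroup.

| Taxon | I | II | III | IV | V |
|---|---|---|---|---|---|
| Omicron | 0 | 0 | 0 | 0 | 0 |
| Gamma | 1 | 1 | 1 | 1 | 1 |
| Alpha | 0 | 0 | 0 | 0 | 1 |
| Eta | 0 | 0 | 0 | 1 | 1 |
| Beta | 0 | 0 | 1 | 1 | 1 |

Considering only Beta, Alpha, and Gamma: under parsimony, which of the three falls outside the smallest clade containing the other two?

Alpha

The outgroup has state '0' for every character, so '1' is the derived state throughout.
I: derived state '1' in Gamma only — an autapomorphy, so it tells us nothing about relationships among taxa.
II (derived state '1') is unique to Gamma (autapomorphy; uninformative for grouping).
Only Beta and Gamma show the derived state '1' for III, supporting them as a clade.
Only Beta, Eta, and Gamma show the derived state '1' for IV, supporting them as a clade.
All ingroup taxa share the derived state '1' for V; it defines the ingroup but does not resolve relationships within it.
Most parsimonious ingroup topology: (((Gamma,Beta),Eta),Alpha).
Gamma and Beta share a more recent common ancestor with each other than either does with Alpha, so Alpha is the least closely related of the three.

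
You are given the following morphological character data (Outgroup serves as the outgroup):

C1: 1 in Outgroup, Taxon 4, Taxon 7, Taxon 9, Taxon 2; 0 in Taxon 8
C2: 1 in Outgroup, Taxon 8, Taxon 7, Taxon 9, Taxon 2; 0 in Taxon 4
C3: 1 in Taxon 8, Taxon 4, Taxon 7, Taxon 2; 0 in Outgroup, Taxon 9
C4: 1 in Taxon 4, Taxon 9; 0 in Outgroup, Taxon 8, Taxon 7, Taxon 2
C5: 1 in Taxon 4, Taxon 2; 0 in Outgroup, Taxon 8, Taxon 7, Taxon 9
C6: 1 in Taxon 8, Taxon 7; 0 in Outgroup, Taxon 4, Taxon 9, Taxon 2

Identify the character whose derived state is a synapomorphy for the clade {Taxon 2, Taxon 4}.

Character polarity is set by the outgroup: the derived state is whichever differs from the outgroup's state, so for C1, C2 the derived state is '0', and for the remaining characters it is '1'.
C1 (derived state '0') is unique to Taxon 8 (autapomorphy; uninformative for grouping).
C2 (derived state '0') is unique to Taxon 4 (autapomorphy; uninformative for grouping).
C3 (derived state '1') is shared by Taxon 2, Taxon 4, Taxon 7, and Taxon 8 — a synapomorphy uniting that clade.
C4 (state '1') occurs in Taxon 4 and Taxon 9 but conflicts with the nesting implied by the other characters — most parsimoniously interpreted as homoplasy.
Only Taxon 2 and Taxon 4 show the derived state '1' for C5, supporting them as a clade.
C6 (derived state '1') is shared by Taxon 7 and Taxon 8 — a synapomorphy uniting that clade.
Most parsimonious ingroup topology: (((Taxon 8,Taxon 7),(Taxon 4,Taxon 2)),Taxon 9).
The clade {Taxon 2, Taxon 4} is supported by C5: its derived state '1' occurs in exactly those taxa and in no other taxon (including the outgroup).

C5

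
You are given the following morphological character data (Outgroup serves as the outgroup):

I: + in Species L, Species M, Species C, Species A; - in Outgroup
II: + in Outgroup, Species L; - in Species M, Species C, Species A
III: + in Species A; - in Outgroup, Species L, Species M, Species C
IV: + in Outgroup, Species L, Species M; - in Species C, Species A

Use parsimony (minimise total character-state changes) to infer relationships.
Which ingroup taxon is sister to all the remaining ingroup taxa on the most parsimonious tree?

Character polarity is set by the outgroup: the derived state is whichever differs from the outgroup's state, so for II, IV the derived state is '-', and for the remaining characters it is '+'.
I (derived state '+') is shared by all ingroup taxa — unites the whole ingroup.
II (derived state '-') is shared by Species A, Species C, and Species M — a synapomorphy uniting that clade.
III: derived state '+' in Species A only — an autapomorphy, so it tells us nothing about relationships among taxa.
Only Species A and Species C show the derived state '-' for IV, supporting them as a clade.
Most parsimonious ingroup topology: (Species L,(Species M,(Species C,Species A))).
Species L is sister to the clade containing all other ingroup taxa, so it is the earliest-diverging (most basal) ingroup lineage.

Species L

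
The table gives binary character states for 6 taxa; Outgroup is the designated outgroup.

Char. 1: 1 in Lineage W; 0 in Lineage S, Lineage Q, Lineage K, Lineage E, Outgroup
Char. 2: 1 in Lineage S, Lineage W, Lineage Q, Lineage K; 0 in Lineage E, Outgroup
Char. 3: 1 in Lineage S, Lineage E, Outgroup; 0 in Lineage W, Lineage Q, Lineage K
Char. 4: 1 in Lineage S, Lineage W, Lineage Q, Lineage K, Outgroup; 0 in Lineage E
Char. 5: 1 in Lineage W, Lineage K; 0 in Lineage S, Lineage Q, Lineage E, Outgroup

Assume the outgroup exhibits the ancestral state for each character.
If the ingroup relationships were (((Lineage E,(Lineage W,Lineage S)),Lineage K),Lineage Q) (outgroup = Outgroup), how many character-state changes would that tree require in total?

Map each character onto (((Lineage E,(Lineage W,Lineage S)),Lineage K),Lineage Q) (rooted by Outgroup) and count the minimum state changes it requires (Fitch parsimony):
Char. 1: 1; Char. 2: 2; Char. 3: 3; Char. 4: 1; Char. 5: 2.
Total tree length = 9.

9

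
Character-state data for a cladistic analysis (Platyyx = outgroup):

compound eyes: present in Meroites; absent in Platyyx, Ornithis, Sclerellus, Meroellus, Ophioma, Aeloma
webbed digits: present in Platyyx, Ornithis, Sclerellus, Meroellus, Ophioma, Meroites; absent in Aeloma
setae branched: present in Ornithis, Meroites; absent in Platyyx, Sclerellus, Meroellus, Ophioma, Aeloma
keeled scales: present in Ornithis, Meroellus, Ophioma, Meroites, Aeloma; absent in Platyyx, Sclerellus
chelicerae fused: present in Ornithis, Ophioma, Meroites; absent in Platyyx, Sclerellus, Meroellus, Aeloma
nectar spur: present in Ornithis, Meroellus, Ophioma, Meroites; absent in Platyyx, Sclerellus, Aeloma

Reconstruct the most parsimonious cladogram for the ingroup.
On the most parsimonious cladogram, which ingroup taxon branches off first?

Sclerellus

Character polarity is set by the outgroup: the derived state is whichever differs from the outgroup's state, so for webbed digits the derived state is 'absent', and for the remaining characters it is 'present'.
compound eyes: derived state 'present' in Meroites only — an autapomorphy, so it tells us nothing about relationships among taxa.
webbed digits: derived state 'absent' in Aeloma only — an autapomorphy, so it tells us nothing about relationships among taxa.
setae branched (derived state 'present') is shared by Meroites and Ornithis — a synapomorphy uniting that clade.
Only Aeloma, Meroellus, Meroites, Ophioma, and Ornithis show the derived state 'present' for keeled scales, supporting them as a clade.
chelicerae fused: derived state 'present' in Meroites, Ophioma, and Ornithis only — synapomorphy for {Meroites, Ophioma, Ornithis}.
nectar spur (derived state 'present') is shared by Meroellus, Meroites, Ophioma, and Ornithis — a synapomorphy uniting that clade.
Most parsimonious ingroup topology: (((((Ornithis,Meroites),Ophioma),Meroellus),Aeloma),Sclerellus).
Sclerellus is sister to the clade containing all other ingroup taxa, so it is the earliest-diverging (most basal) ingroup lineage.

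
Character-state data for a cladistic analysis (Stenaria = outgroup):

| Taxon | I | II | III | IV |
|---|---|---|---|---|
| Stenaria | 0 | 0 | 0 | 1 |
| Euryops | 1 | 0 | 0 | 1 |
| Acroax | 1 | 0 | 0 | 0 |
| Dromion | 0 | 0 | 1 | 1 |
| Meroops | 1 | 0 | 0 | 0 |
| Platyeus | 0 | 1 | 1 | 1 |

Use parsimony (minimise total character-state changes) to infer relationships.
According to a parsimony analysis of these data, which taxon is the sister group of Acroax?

Meroops

Character polarity is set by the outgroup: the derived state is whichever differs from the outgroup's state, so for IV the derived state is '0', and for the remaining characters it is '1'.
I: derived state '1' in Acroax, Euryops, and Meroops only — synapomorphy for {Acroax, Euryops, Meroops}.
II: derived state '1' in Platyeus only — an autapomorphy, so it tells us nothing about relationships among taxa.
Only Dromion and Platyeus show the derived state '1' for III, supporting them as a clade.
IV: derived state '0' in Acroax and Meroops only — synapomorphy for {Acroax, Meroops}.
Most parsimonious ingroup topology: ((Euryops,(Acroax,Meroops)),(Dromion,Platyeus)).
Acroax and Meroops form a cherry on this tree, so they are sister taxa.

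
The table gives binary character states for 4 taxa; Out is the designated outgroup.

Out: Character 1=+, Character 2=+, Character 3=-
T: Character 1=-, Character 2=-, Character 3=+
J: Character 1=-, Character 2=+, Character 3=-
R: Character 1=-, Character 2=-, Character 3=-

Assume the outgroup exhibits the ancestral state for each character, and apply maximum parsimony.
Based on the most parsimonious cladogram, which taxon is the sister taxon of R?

T

Character polarity is set by the outgroup: the derived state is whichever differs from the outgroup's state, so for Character 1, Character 2 the derived state is '-', and for the remaining characters it is '+'.
Character 1 (derived state '-') is shared by all ingroup taxa — unites the whole ingroup.
Character 2 (derived state '-') is shared by R and T — a synapomorphy uniting that clade.
Character 3: derived state '+' in T only — an autapomorphy, so it tells us nothing about relationships among taxa.
Most parsimonious ingroup topology: ((T,R),J).
R and T form a cherry on this tree, so they are sister taxa.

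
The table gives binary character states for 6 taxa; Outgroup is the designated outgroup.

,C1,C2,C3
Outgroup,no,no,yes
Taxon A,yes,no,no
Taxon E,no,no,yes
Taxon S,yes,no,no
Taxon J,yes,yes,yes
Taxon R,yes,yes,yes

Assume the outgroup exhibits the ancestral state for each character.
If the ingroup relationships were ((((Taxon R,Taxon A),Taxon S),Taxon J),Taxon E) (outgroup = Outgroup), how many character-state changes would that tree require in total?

Map each character onto ((((Taxon R,Taxon A),Taxon S),Taxon J),Taxon E) (rooted by Outgroup) and count the minimum state changes it requires (Fitch parsimony):
C1: 1; C2: 2; C3: 2.
Total tree length = 5.

5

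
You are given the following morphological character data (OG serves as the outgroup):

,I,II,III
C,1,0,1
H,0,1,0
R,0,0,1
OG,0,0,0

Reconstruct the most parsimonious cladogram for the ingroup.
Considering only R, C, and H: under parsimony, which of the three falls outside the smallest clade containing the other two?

The outgroup has state '0' for every character, so '1' is the derived state throughout.
I (derived state '1') is unique to C (autapomorphy; uninformative for grouping).
II: derived state '1' in H only — an autapomorphy, so it tells us nothing about relationships among taxa.
III: derived state '1' in C and R only — synapomorphy for {C, R}.
Most parsimonious ingroup topology: ((R,C),H).
C and R share a more recent common ancestor with each other than either does with H, so H is the least closely related of the three.

H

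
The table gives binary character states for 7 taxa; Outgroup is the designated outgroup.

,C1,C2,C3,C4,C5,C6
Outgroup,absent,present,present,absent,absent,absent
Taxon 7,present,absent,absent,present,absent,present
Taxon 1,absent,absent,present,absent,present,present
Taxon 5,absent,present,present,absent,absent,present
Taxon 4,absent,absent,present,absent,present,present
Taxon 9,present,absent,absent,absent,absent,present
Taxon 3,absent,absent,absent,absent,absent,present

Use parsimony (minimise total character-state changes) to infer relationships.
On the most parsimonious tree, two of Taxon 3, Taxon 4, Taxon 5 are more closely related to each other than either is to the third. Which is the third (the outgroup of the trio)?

Character polarity is set by the outgroup: the derived state is whichever differs from the outgroup's state, so for C2, C3 the derived state is 'absent', and for the remaining characters it is 'present'.
Only Taxon 7 and Taxon 9 show the derived state 'present' for C1, supporting them as a clade.
Only Taxon 1, Taxon 3, Taxon 4, Taxon 7, and Taxon 9 show the derived state 'absent' for C2, supporting them as a clade.
C3 (derived state 'absent') is shared by Taxon 3, Taxon 7, and Taxon 9 — a synapomorphy uniting that clade.
C4 (derived state 'present') is unique to Taxon 7 (autapomorphy; uninformative for grouping).
C5 (derived state 'present') is shared by Taxon 1 and Taxon 4 — a synapomorphy uniting that clade.
C6 (derived state 'present') is shared by all ingroup taxa — unites the whole ingroup.
Most parsimonious ingroup topology: ((((Taxon 7,Taxon 9),Taxon 3),(Taxon 4,Taxon 1)),Taxon 5).
Taxon 4 and Taxon 3 share a more recent common ancestor with each other than either does with Taxon 5, so Taxon 5 is the least closely related of the three.

Taxon 5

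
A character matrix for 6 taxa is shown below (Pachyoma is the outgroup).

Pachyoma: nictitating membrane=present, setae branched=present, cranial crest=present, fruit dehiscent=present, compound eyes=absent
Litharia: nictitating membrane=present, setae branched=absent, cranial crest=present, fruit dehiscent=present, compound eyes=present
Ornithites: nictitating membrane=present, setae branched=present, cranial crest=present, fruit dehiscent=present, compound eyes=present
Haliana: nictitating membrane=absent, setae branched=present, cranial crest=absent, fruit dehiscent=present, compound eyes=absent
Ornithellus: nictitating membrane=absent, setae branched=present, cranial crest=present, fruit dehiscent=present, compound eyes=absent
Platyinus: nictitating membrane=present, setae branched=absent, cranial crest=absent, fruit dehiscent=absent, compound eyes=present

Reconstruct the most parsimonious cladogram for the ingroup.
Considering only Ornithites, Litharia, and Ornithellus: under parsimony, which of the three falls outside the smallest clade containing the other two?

Ornithellus

Character polarity is set by the outgroup: the derived state is whichever differs from the outgroup's state, so for nictitating membrane, setae branched, cranial crest, fruit dehiscent the derived state is 'absent', and for the remaining characters it is 'present'.
nictitating membrane: derived state 'absent' in Haliana and Ornithellus only — synapomorphy for {Haliana, Ornithellus}.
setae branched: derived state 'absent' in Litharia and Platyinus only — synapomorphy for {Litharia, Platyinus}.
cranial crest groups Haliana and Platyinus, which is incompatible with the clades supported by the remaining characters; treating it as convergent (homoplasy) costs fewer steps than any alternative tree.
fruit dehiscent: derived state 'absent' in Platyinus only — an autapomorphy, so it tells us nothing about relationships among taxa.
compound eyes: derived state 'present' in Litharia, Ornithites, and Platyinus only — synapomorphy for {Litharia, Ornithites, Platyinus}.
Most parsimonious ingroup topology: ((Ornithites,(Litharia,Platyinus)),(Haliana,Ornithellus)).
Litharia and Ornithites share a more recent common ancestor with each other than either does with Ornithellus, so Ornithellus is the least closely related of the three.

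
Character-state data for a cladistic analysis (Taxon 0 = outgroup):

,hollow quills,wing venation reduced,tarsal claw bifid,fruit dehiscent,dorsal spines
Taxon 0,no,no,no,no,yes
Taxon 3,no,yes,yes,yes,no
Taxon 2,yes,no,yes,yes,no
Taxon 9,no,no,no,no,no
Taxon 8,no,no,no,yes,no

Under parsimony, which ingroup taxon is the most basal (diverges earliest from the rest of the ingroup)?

Taxon 9

Character polarity is set by the outgroup: the derived state is whichever differs from the outgroup's state, so for dorsal spines the derived state is 'no', and for the remaining characters it is 'yes'.
hollow quills (derived state 'yes') is unique to Taxon 2 (autapomorphy; uninformative for grouping).
wing venation reduced: derived state 'yes' in Taxon 3 only — an autapomorphy, so it tells us nothing about relationships among taxa.
tarsal claw bifid: derived state 'yes' in Taxon 2 and Taxon 3 only — synapomorphy for {Taxon 2, Taxon 3}.
fruit dehiscent (derived state 'yes') is shared by Taxon 2, Taxon 3, and Taxon 8 — a synapomorphy uniting that clade.
All ingroup taxa share the derived state 'no' for dorsal spines; it defines the ingroup but does not resolve relationships within it.
Most parsimonious ingroup topology: (((Taxon 3,Taxon 2),Taxon 8),Taxon 9).
Taxon 9 is sister to the clade containing all other ingroup taxa, so it is the earliest-diverging (most basal) ingroup lineage.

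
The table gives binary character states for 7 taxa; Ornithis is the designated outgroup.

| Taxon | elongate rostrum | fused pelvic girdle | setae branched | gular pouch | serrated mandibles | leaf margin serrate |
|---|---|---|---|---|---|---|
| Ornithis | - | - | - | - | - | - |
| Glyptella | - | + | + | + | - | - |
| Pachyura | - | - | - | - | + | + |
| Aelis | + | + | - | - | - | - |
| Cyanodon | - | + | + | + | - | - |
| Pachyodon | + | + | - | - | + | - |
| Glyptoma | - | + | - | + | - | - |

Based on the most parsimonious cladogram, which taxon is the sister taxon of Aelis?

The outgroup has state '-' for every character, so '+' is the derived state throughout.
Only Aelis and Pachyodon show the derived state '+' for elongate rostrum, supporting them as a clade.
Only Aelis, Cyanodon, Glyptella, Glyptoma, and Pachyodon show the derived state '+' for fused pelvic girdle, supporting them as a clade.
Only Cyanodon and Glyptella show the derived state '+' for setae branched, supporting them as a clade.
gular pouch (derived state '+') is shared by Cyanodon, Glyptella, and Glyptoma — a synapomorphy uniting that clade.
serrated mandibles groups Pachyodon and Pachyura, which is incompatible with the clades supported by the remaining characters; treating it as convergent (homoplasy) costs fewer steps than any alternative tree.
leaf margin serrate: derived state '+' in Pachyura only — an autapomorphy, so it tells us nothing about relationships among taxa.
Most parsimonious ingroup topology: ((((Glyptella,Cyanodon),Glyptoma),(Aelis,Pachyodon)),Pachyura).
Aelis and Pachyodon form a cherry on this tree, so they are sister taxa.

Pachyodon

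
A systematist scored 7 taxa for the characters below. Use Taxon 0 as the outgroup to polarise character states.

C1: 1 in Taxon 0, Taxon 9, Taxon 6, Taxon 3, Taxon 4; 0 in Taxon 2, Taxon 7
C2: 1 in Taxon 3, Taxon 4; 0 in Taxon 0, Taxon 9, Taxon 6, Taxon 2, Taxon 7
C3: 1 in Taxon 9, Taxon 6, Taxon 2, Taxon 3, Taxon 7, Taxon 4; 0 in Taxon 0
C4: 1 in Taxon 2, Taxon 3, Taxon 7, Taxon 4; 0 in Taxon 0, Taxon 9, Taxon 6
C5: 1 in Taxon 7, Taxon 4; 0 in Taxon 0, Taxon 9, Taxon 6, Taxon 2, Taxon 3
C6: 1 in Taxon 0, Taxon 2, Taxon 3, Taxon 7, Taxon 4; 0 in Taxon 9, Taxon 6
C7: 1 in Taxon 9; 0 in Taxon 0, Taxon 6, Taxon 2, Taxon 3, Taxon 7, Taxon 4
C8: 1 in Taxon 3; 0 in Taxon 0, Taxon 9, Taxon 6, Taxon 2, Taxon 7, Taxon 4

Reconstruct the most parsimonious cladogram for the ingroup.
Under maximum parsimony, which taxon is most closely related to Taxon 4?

Taxon 3

Character polarity is set by the outgroup: the derived state is whichever differs from the outgroup's state, so for C1, C6 the derived state is '0', and for the remaining characters it is '1'.
Only Taxon 2 and Taxon 7 show the derived state '0' for C1, supporting them as a clade.
Only Taxon 3 and Taxon 4 show the derived state '1' for C2, supporting them as a clade.
C3 (derived state '1') is shared by all ingroup taxa — unites the whole ingroup.
C4: derived state '1' in Taxon 2, Taxon 3, Taxon 4, and Taxon 7 only — synapomorphy for {Taxon 2, Taxon 3, Taxon 4, Taxon 7}.
C5 groups Taxon 4 and Taxon 7, which is incompatible with the clades supported by the remaining characters; treating it as convergent (homoplasy) costs fewer steps than any alternative tree.
C6 (derived state '0') is shared by Taxon 6 and Taxon 9 — a synapomorphy uniting that clade.
C7 (derived state '1') is unique to Taxon 9 (autapomorphy; uninformative for grouping).
C8 (derived state '1') is unique to Taxon 3 (autapomorphy; uninformative for grouping).
Most parsimonious ingroup topology: ((Taxon 9,Taxon 6),((Taxon 2,Taxon 7),(Taxon 3,Taxon 4))).
Taxon 4 and Taxon 3 form a cherry on this tree, so they are sister taxa.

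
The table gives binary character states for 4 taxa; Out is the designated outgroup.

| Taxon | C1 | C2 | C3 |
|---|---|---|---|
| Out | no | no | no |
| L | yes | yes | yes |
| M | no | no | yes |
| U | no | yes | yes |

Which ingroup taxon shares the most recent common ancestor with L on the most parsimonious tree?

U

The outgroup has state 'no' for every character, so 'yes' is the derived state throughout.
C1 (derived state 'yes') is unique to L (autapomorphy; uninformative for grouping).
C2: derived state 'yes' in L and U only — synapomorphy for {L, U}.
All ingroup taxa share the derived state 'yes' for C3; it defines the ingroup but does not resolve relationships within it.
Most parsimonious ingroup topology: ((L,U),M).
L and U form a cherry on this tree, so they are sister taxa.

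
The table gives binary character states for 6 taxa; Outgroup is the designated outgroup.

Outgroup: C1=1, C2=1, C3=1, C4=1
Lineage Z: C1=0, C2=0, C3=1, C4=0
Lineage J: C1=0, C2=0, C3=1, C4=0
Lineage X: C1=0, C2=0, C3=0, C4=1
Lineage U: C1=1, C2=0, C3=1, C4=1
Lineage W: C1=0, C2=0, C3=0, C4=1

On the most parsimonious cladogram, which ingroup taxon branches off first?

Lineage U

The outgroup has state '1' for every character, so '0' is the derived state throughout.
Only Lineage J, Lineage W, Lineage X, and Lineage Z show the derived state '0' for C1, supporting them as a clade.
C2 (derived state '0') is shared by all ingroup taxa — unites the whole ingroup.
C3 (derived state '0') is shared by Lineage W and Lineage X — a synapomorphy uniting that clade.
Only Lineage J and Lineage Z show the derived state '0' for C4, supporting them as a clade.
Most parsimonious ingroup topology: (((Lineage Z,Lineage J),(Lineage X,Lineage W)),Lineage U).
Lineage U is sister to the clade containing all other ingroup taxa, so it is the earliest-diverging (most basal) ingroup lineage.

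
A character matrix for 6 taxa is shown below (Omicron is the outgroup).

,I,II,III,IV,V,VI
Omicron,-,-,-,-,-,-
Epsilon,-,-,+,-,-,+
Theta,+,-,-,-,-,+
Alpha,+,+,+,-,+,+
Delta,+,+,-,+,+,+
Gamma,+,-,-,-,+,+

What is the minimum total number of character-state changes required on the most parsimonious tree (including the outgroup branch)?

7

The outgroup has state '-' for every character, so '+' is the derived state throughout.
I: derived state '+' in Alpha, Delta, Gamma, and Theta only — synapomorphy for {Alpha, Delta, Gamma, Theta}.
Only Alpha and Delta show the derived state '+' for II, supporting them as a clade.
III groups Alpha and Epsilon, which is incompatible with the clades supported by the remaining characters; treating it as convergent (homoplasy) costs fewer steps than any alternative tree.
IV: derived state '+' in Delta only — an autapomorphy, so it tells us nothing about relationships among taxa.
Only Alpha, Delta, and Gamma show the derived state '+' for V, supporting them as a clade.
All ingroup taxa share the derived state '+' for VI; it defines the ingroup but does not resolve relationships within it.
Most parsimonious ingroup topology: (Epsilon,(Theta,((Alpha,Delta),Gamma))).
Changes per character on this tree: I: 1; II: 1; III: 2; IV: 1; V: 1; VI: 1.
Total = 7.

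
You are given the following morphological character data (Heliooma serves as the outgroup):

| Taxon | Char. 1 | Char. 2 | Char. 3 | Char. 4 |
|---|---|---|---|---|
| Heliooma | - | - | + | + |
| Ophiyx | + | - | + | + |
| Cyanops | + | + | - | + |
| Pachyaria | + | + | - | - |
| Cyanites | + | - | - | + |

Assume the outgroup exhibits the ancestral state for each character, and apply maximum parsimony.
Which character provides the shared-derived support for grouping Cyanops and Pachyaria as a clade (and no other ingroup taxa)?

Char. 2

Character polarity is set by the outgroup: the derived state is whichever differs from the outgroup's state, so for Char. 3, Char. 4 the derived state is '-', and for the remaining characters it is '+'.
Char. 1 (derived state '+') is shared by all ingroup taxa — unites the whole ingroup.
Only Cyanops and Pachyaria show the derived state '+' for Char. 2, supporting them as a clade.
Char. 3: derived state '-' in Cyanites, Cyanops, and Pachyaria only — synapomorphy for {Cyanites, Cyanops, Pachyaria}.
Char. 4 (derived state '-') is unique to Pachyaria (autapomorphy; uninformative for grouping).
Most parsimonious ingroup topology: (Ophiyx,((Cyanops,Pachyaria),Cyanites)).
The clade {Cyanops, Pachyaria} is supported by Char. 2: its derived state '+' occurs in exactly those taxa and in no other taxon (including the outgroup).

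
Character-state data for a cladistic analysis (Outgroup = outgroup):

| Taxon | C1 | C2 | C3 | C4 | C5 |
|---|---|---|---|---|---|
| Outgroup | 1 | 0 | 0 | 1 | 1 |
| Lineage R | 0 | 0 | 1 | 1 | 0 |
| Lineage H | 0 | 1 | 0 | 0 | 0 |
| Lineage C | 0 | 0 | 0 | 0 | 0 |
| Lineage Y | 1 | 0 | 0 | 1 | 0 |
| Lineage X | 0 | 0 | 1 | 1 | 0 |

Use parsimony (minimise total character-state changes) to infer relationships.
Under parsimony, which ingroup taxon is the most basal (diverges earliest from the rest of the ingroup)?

Lineage Y

Character polarity is set by the outgroup: the derived state is whichever differs from the outgroup's state, so for C1, C4, C5 the derived state is '0', and for the remaining characters it is '1'.
C1 (derived state '0') is shared by Lineage C, Lineage H, Lineage R, and Lineage X — a synapomorphy uniting that clade.
C2: derived state '1' in Lineage H only — an autapomorphy, so it tells us nothing about relationships among taxa.
C3 (derived state '1') is shared by Lineage R and Lineage X — a synapomorphy uniting that clade.
C4 (derived state '0') is shared by Lineage C and Lineage H — a synapomorphy uniting that clade.
C5 (derived state '0') is shared by all ingroup taxa — unites the whole ingroup.
Most parsimonious ingroup topology: (((Lineage R,Lineage X),(Lineage H,Lineage C)),Lineage Y).
Lineage Y is sister to the clade containing all other ingroup taxa, so it is the earliest-diverging (most basal) ingroup lineage.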